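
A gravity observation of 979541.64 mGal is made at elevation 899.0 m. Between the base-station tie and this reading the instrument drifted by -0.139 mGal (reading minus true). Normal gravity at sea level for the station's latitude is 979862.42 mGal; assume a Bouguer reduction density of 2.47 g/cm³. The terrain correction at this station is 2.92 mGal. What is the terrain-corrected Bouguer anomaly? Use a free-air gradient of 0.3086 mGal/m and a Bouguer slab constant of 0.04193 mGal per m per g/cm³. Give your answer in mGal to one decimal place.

-133.4

Drift-corrected reading = 979541.64 − (-0.139) = 979541.779 mGal
Free-air correction = 0.3086 × 899.0 = 277.43 mGal
Free-air anomaly = 979541.779 − 979862.42 + (277.43) = -43.211 mGal
Bouguer slab correction = 0.04193 × 2.47 × 899.0 = 93.11 mGal
Simple Bouguer anomaly = -43.211 − (93.11) = -136.321 mGal
Complete Bouguer anomaly = -136.321 + 2.92 = -133.401 mGal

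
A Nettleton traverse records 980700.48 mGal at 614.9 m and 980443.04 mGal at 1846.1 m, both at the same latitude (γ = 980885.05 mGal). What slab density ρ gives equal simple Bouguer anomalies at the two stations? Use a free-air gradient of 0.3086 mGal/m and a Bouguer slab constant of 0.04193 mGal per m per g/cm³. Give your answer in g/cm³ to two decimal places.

Δg_obs = 980443.04 − 980700.48 = -257.44 mGal over Δh = 1846.1 − 614.9 = 1231.2 m
Equal Bouguer anomalies ⇒ Δg_obs + (0.3086 − 0.04193ρ)·Δh = 0
0.3086 − 0.04193ρ = −Δg_obs/Δh = 0.20910
ρ = (0.3086 − 0.20910) / 0.04193 = 2.37 g/cm³

2.37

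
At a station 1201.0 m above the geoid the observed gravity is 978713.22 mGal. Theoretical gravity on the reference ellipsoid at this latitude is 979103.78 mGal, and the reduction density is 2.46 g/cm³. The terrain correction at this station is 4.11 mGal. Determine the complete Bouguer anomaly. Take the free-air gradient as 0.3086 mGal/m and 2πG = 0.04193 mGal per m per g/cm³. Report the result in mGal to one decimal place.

Free-air correction = 0.3086 × 1201.0 = 370.63 mGal
Free-air anomaly = 978713.22 − 979103.78 + (370.63) = -19.93 mGal
Bouguer slab correction = 0.04193 × 2.46 × 1201.0 = 123.88 mGal
Simple Bouguer anomaly = -19.93 − (123.88) = -143.81 mGal
Complete Bouguer anomaly = -143.81 + 4.11 = -139.70 mGal

-139.7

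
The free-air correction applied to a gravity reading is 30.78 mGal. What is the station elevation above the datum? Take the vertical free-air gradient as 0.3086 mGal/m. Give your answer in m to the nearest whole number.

h = 30.78 / 0.3086 = 99.74 m

100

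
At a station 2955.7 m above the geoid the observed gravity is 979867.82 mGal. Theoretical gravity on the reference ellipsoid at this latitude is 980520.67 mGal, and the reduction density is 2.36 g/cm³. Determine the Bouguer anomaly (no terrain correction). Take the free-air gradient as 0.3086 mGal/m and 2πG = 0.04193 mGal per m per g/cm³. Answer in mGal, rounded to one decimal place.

Free-air correction = 0.3086 × 2955.7 = 912.13 mGal
Free-air anomaly = 979867.82 − 980520.67 + (912.13) = 259.28 mGal
Bouguer slab correction = 0.04193 × 2.36 × 2955.7 = 292.48 mGal
Simple Bouguer anomaly = 259.28 − (292.48) = -33.20 mGal

-33.2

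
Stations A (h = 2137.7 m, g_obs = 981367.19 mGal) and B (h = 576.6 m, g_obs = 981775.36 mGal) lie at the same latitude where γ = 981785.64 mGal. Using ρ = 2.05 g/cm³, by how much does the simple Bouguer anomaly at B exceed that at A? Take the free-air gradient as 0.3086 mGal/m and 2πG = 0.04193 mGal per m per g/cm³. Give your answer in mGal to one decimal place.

60.6

Δg_SB(A) = 981367.19 − 981785.64 + 0.3086×2137.7 − 0.04193×2.05×2137.7 = 57.50 mGal
Δg_SB(B) = 981775.36 − 981785.64 + 0.3086×576.6 − 0.04193×2.05×576.6 = 118.10 mGal
Difference = 118.10 − (57.50) = 60.60 mGal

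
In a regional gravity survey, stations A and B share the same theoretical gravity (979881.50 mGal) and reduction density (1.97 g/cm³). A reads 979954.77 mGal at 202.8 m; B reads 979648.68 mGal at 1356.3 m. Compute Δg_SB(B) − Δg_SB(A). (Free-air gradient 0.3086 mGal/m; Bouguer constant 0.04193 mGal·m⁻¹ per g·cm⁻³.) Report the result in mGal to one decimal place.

-45.4

Δg_SB(A) = 979954.77 − 979881.50 + 0.3086×202.8 − 0.04193×1.97×202.8 = 119.10 mGal
Δg_SB(B) = 979648.68 − 979881.50 + 0.3086×1356.3 − 0.04193×1.97×1356.3 = 73.70 mGal
Difference = 73.70 − (119.10) = -45.40 mGal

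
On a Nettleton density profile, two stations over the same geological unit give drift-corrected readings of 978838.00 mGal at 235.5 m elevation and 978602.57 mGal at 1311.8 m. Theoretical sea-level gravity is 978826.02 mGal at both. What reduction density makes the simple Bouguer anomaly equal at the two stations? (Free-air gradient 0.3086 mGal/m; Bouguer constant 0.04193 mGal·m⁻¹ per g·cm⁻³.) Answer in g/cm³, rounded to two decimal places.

Δg_obs = 978602.57 − 978838.00 = -235.43 mGal over Δh = 1311.8 − 235.5 = 1076.3 m
Equal Bouguer anomalies ⇒ Δg_obs + (0.3086 − 0.04193ρ)·Δh = 0
0.3086 − 0.04193ρ = −Δg_obs/Δh = 0.21874
ρ = (0.3086 − 0.21874) / 0.04193 = 2.14 g/cm³

2.14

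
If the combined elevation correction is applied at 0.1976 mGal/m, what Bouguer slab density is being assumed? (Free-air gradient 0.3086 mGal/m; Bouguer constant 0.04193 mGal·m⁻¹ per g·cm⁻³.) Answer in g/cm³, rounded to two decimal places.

2.65

0.1976 = 0.3086 − 0.04193 × ρ
ρ = (0.3086 − 0.1976) / 0.04193 = 2.65 g/cm³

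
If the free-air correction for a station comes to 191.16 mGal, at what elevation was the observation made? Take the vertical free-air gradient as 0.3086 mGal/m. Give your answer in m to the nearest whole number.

619

h = 191.16 / 0.3086 = 619.44 m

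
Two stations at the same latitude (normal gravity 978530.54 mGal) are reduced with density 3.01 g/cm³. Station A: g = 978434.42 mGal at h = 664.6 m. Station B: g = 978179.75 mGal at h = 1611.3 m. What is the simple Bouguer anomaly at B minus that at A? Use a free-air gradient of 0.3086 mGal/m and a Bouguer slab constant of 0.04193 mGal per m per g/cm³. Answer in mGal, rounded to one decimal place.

Δg_SB(A) = 978434.42 − 978530.54 + 0.3086×664.6 − 0.04193×3.01×664.6 = 25.10 mGal
Δg_SB(B) = 978179.75 − 978530.54 + 0.3086×1611.3 − 0.04193×3.01×1611.3 = -56.90 mGal
Difference = -56.90 − (25.10) = -82.00 mGal

-82.0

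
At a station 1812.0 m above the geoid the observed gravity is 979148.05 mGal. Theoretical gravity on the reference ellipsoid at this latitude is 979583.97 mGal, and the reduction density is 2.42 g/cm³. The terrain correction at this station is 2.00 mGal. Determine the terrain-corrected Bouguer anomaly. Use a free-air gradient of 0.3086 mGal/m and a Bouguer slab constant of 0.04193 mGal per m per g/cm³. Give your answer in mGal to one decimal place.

-58.6

Free-air correction = 0.3086 × 1812.0 = 559.18 mGal
Free-air anomaly = 979148.05 − 979583.97 + (559.18) = 123.26 mGal
Bouguer slab correction = 0.04193 × 2.42 × 1812.0 = 183.86 mGal
Simple Bouguer anomaly = 123.26 − (183.86) = -60.60 mGal
Complete Bouguer anomaly = -60.60 + 2.00 = -58.60 mGal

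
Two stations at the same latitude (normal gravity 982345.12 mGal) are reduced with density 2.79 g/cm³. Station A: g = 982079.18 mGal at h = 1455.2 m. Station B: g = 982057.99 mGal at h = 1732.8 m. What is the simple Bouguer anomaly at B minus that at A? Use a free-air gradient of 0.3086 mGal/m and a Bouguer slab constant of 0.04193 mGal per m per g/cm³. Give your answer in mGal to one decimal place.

32.0

Δg_SB(A) = 982079.18 − 982345.12 + 0.3086×1455.2 − 0.04193×2.79×1455.2 = 12.90 mGal
Δg_SB(B) = 982057.99 − 982345.12 + 0.3086×1732.8 − 0.04193×2.79×1732.8 = 44.90 mGal
Difference = 44.90 − (12.90) = 32.00 mGal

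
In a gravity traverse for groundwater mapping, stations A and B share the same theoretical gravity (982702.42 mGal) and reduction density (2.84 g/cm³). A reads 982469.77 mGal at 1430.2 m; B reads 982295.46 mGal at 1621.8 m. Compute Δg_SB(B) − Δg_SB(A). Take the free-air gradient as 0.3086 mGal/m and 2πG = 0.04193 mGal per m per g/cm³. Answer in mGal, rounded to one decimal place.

Δg_SB(A) = 982469.77 − 982702.42 + 0.3086×1430.2 − 0.04193×2.84×1430.2 = 38.40 mGal
Δg_SB(B) = 982295.46 − 982702.42 + 0.3086×1621.8 − 0.04193×2.84×1621.8 = -99.60 mGal
Difference = -99.60 − (38.40) = -138.00 mGal

-138.0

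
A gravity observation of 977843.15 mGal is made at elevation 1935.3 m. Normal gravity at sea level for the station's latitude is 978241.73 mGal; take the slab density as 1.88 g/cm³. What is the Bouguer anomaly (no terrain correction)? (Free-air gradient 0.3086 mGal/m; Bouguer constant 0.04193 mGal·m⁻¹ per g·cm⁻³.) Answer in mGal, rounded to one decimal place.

46.1

Free-air correction = 0.3086 × 1935.3 = 597.23 mGal
Free-air anomaly = 977843.15 − 978241.73 + (597.23) = 198.65 mGal
Bouguer slab correction = 0.04193 × 1.88 × 1935.3 = 152.56 mGal
Simple Bouguer anomaly = 198.65 − (152.56) = 46.09 mGal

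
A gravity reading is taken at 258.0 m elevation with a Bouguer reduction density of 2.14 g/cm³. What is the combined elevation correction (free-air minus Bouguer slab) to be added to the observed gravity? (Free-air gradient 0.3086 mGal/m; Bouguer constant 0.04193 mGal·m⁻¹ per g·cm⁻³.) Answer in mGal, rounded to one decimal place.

56.5

Combined gradient = 0.3086 − 0.04193 × 2.14 = 0.2188698 mGal/m
Combined elevation correction = 0.2188698 × 258.0 = 56.5 mGal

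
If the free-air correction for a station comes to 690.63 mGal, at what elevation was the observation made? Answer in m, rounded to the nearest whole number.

h = 690.63 / 0.3086 = 2237.95 m

2238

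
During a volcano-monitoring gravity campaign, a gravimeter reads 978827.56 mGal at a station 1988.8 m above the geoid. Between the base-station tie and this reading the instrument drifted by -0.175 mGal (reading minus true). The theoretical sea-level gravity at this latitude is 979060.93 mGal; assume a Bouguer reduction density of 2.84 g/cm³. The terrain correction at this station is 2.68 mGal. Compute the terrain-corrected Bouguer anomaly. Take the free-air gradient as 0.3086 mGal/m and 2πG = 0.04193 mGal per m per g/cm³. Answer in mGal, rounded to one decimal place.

146.4

Drift-corrected reading = 978827.56 − (-0.175) = 978827.735 mGal
Free-air correction = 0.3086 × 1988.8 = 613.74 mGal
Free-air anomaly = 978827.735 − 979060.93 + (613.74) = 380.545 mGal
Bouguer slab correction = 0.04193 × 2.84 × 1988.8 = 236.83 mGal
Simple Bouguer anomaly = 380.545 − (236.83) = 143.715 mGal
Complete Bouguer anomaly = 143.715 + 2.68 = 146.395 mGal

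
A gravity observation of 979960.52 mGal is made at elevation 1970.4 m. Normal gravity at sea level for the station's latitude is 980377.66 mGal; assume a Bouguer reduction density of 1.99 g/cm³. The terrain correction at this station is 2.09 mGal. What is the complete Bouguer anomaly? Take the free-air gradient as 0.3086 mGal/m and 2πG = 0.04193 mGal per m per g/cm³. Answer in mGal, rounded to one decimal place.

Free-air correction = 0.3086 × 1970.4 = 608.07 mGal
Free-air anomaly = 979960.52 − 980377.66 + (608.07) = 190.93 mGal
Bouguer slab correction = 0.04193 × 1.99 × 1970.4 = 164.41 mGal
Simple Bouguer anomaly = 190.93 − (164.41) = 26.52 mGal
Complete Bouguer anomaly = 26.52 + 2.09 = 28.61 mGal

28.6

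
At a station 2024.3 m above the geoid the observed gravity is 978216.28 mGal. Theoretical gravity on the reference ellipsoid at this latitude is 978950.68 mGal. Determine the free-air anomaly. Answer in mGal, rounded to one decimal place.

Free-air correction = 0.3086 × 2024.3 = 624.70 mGal
Free-air anomaly = 978216.28 − 978950.68 + (624.70) = -109.70 mGal

-109.7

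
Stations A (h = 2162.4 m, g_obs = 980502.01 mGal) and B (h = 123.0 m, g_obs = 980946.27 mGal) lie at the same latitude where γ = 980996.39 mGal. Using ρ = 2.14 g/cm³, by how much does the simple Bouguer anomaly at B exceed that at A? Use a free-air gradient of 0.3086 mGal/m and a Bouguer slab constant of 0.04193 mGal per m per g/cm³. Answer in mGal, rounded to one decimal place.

Δg_SB(A) = 980502.01 − 980996.39 + 0.3086×2162.4 − 0.04193×2.14×2162.4 = -21.10 mGal
Δg_SB(B) = 980946.27 − 980996.39 + 0.3086×123.0 − 0.04193×2.14×123.0 = -23.20 mGal
Difference = -23.20 − (-21.10) = -2.10 mGal

-2.1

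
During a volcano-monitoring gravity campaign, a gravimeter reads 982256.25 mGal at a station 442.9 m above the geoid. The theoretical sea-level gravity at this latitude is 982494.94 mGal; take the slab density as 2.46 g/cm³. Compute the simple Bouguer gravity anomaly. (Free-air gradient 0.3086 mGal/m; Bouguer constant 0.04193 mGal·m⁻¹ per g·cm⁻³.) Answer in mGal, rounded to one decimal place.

Free-air correction = 0.3086 × 442.9 = 136.68 mGal
Free-air anomaly = 982256.25 − 982494.94 + (136.68) = -102.01 mGal
Bouguer slab correction = 0.04193 × 2.46 × 442.9 = 45.68 mGal
Simple Bouguer anomaly = -102.01 − (45.68) = -147.69 mGal

-147.7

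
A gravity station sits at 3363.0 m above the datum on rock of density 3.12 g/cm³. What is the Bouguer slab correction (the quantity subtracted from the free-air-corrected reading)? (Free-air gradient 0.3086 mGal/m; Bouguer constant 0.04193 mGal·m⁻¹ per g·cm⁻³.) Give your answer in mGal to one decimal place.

Bouguer slab correction = 0.04193 × 3.12 × 3363.0 = 440.0 mGal

440.0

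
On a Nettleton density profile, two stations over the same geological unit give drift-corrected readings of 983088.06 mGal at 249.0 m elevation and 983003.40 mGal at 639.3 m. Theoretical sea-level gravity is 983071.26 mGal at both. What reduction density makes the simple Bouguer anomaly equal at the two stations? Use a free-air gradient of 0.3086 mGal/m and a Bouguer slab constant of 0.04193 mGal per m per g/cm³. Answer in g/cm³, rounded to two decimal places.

2.19

Δg_obs = 983003.40 − 983088.06 = -84.66 mGal over Δh = 639.3 − 249.0 = 390.3 m
Equal Bouguer anomalies ⇒ Δg_obs + (0.3086 − 0.04193ρ)·Δh = 0
0.3086 − 0.04193ρ = −Δg_obs/Δh = 0.21691
ρ = (0.3086 − 0.21691) / 0.04193 = 2.19 g/cm³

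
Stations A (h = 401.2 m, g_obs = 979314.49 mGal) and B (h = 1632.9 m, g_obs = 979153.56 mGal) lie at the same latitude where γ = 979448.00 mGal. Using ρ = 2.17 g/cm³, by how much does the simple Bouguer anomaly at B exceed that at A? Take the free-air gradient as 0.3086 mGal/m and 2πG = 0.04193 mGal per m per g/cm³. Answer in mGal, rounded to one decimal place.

Δg_SB(A) = 979314.49 − 979448.00 + 0.3086×401.2 − 0.04193×2.17×401.2 = -46.20 mGal
Δg_SB(B) = 979153.56 − 979448.00 + 0.3086×1632.9 − 0.04193×2.17×1632.9 = 60.90 mGal
Difference = 60.90 − (-46.20) = 107.10 mGal

107.1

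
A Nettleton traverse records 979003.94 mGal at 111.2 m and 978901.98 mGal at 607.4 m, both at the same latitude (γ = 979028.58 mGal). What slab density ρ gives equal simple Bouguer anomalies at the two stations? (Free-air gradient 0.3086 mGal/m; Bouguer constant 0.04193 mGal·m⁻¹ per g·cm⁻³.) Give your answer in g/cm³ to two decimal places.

2.46

Δg_obs = 978901.98 − 979003.94 = -101.96 mGal over Δh = 607.4 − 111.2 = 496.2 m
Equal Bouguer anomalies ⇒ Δg_obs + (0.3086 − 0.04193ρ)·Δh = 0
0.3086 − 0.04193ρ = −Δg_obs/Δh = 0.20548
ρ = (0.3086 − 0.20548) / 0.04193 = 2.46 g/cm³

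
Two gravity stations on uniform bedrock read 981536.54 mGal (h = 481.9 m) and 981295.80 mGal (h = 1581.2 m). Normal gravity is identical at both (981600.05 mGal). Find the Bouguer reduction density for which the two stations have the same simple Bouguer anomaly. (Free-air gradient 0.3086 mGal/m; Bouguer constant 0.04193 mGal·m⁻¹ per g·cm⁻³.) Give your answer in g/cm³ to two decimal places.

2.14

Δg_obs = 981295.80 − 981536.54 = -240.74 mGal over Δh = 1581.2 − 481.9 = 1099.3 m
Equal Bouguer anomalies ⇒ Δg_obs + (0.3086 − 0.04193ρ)·Δh = 0
0.3086 − 0.04193ρ = −Δg_obs/Δh = 0.21899
ρ = (0.3086 − 0.21899) / 0.04193 = 2.14 g/cm³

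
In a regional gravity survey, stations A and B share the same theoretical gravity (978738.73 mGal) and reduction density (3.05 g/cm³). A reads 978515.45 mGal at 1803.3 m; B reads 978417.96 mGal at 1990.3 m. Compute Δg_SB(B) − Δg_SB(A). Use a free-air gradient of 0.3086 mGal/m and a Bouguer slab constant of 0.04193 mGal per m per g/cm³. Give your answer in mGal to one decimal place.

Δg_SB(A) = 978515.45 − 978738.73 + 0.3086×1803.3 − 0.04193×3.05×1803.3 = 102.60 mGal
Δg_SB(B) = 978417.96 − 978738.73 + 0.3086×1990.3 − 0.04193×3.05×1990.3 = 38.90 mGal
Difference = 38.90 − (102.60) = -63.70 mGal

-63.7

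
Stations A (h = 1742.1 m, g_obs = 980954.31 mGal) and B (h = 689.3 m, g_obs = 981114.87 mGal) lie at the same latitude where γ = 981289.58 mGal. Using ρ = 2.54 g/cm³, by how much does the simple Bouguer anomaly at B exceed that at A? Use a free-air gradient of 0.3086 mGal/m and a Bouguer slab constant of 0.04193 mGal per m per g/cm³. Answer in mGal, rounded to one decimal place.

-52.2

Δg_SB(A) = 980954.31 − 981289.58 + 0.3086×1742.1 − 0.04193×2.54×1742.1 = 16.80 mGal
Δg_SB(B) = 981114.87 − 981289.58 + 0.3086×689.3 − 0.04193×2.54×689.3 = -35.40 mGal
Difference = -35.40 − (16.80) = -52.20 mGal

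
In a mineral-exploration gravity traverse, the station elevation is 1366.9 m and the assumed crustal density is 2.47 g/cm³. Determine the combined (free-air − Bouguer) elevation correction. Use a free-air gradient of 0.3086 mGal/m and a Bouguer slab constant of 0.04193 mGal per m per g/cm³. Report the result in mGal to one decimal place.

Combined gradient = 0.3086 − 0.04193 × 2.47 = 0.2050329 mGal/m
Combined elevation correction = 0.2050329 × 1366.9 = 280.3 mGal

280.3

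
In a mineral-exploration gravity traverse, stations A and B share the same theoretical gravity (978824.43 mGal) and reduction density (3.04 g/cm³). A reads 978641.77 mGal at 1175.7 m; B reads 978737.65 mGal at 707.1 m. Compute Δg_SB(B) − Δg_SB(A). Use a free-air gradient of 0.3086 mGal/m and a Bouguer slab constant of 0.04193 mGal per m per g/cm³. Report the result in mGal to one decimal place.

Δg_SB(A) = 978641.77 − 978824.43 + 0.3086×1175.7 − 0.04193×3.04×1175.7 = 30.30 mGal
Δg_SB(B) = 978737.65 − 978824.43 + 0.3086×707.1 − 0.04193×3.04×707.1 = 41.30 mGal
Difference = 41.30 − (30.30) = 11.00 mGal

11.0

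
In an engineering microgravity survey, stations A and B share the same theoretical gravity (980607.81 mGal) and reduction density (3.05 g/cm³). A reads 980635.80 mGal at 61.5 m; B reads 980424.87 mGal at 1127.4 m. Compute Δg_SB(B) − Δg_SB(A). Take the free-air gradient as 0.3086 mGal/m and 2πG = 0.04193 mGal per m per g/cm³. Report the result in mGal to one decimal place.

Δg_SB(A) = 980635.80 − 980607.81 + 0.3086×61.5 − 0.04193×3.05×61.5 = 39.10 mGal
Δg_SB(B) = 980424.87 − 980607.81 + 0.3086×1127.4 − 0.04193×3.05×1127.4 = 20.80 mGal
Difference = 20.80 − (39.10) = -18.30 mGal

-18.3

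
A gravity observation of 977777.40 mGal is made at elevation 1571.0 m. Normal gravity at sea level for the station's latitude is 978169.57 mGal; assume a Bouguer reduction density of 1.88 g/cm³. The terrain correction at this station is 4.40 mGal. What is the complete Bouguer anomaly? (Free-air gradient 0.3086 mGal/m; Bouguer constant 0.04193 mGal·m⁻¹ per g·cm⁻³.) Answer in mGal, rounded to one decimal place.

Free-air correction = 0.3086 × 1571.0 = 484.81 mGal
Free-air anomaly = 977777.40 − 978169.57 + (484.81) = 92.64 mGal
Bouguer slab correction = 0.04193 × 1.88 × 1571.0 = 123.84 mGal
Simple Bouguer anomaly = 92.64 − (123.84) = -31.20 mGal
Complete Bouguer anomaly = -31.20 + 4.40 = -26.80 mGal

-26.8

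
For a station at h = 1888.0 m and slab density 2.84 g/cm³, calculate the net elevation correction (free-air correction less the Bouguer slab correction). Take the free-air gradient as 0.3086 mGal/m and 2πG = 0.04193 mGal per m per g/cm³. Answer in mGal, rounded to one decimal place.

Combined gradient = 0.3086 − 0.04193 × 2.84 = 0.1895188 mGal/m
Combined elevation correction = 0.1895188 × 1888.0 = 357.8 mGal

357.8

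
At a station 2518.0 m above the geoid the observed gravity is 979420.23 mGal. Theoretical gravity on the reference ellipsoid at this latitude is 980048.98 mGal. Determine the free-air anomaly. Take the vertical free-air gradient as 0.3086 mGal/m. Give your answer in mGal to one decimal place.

Free-air correction = 0.3086 × 2518.0 = 777.05 mGal
Free-air anomaly = 979420.23 − 980048.98 + (777.05) = 148.30 mGal

148.3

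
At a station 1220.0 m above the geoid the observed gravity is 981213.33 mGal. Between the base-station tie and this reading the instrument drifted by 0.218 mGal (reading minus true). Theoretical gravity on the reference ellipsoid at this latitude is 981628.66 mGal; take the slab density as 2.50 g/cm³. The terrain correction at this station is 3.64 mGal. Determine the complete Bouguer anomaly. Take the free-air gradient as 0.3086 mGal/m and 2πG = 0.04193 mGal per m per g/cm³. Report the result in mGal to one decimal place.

Drift-corrected reading = 981213.33 − (0.218) = 981213.112 mGal
Free-air correction = 0.3086 × 1220.0 = 376.49 mGal
Free-air anomaly = 981213.112 − 981628.66 + (376.49) = -39.058 mGal
Bouguer slab correction = 0.04193 × 2.50 × 1220.0 = 127.89 mGal
Simple Bouguer anomaly = -39.058 − (127.89) = -166.948 mGal
Complete Bouguer anomaly = -166.948 + 3.64 = -163.308 mGal

-163.3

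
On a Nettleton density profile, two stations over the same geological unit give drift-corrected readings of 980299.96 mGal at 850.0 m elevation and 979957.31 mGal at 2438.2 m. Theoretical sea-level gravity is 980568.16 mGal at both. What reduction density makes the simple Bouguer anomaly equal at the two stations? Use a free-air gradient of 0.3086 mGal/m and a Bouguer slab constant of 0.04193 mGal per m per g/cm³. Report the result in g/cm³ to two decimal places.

Δg_obs = 979957.31 − 980299.96 = -342.65 mGal over Δh = 2438.2 − 850.0 = 1588.2 m
Equal Bouguer anomalies ⇒ Δg_obs + (0.3086 − 0.04193ρ)·Δh = 0
0.3086 − 0.04193ρ = −Δg_obs/Δh = 0.21575
ρ = (0.3086 − 0.21575) / 0.04193 = 2.21 g/cm³

2.21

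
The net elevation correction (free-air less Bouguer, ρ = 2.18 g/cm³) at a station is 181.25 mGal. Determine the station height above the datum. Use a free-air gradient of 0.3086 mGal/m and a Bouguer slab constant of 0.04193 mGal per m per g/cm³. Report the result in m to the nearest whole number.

Combined gradient = 0.3086 − 0.04193 × 2.18 = 0.2171926 mGal/m
h = 181.25 / 0.2171926 = 834.51 m

835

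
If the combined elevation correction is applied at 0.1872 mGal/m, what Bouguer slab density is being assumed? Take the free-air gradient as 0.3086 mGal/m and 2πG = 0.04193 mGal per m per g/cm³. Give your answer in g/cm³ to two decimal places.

0.1872 = 0.3086 − 0.04193 × ρ
ρ = (0.3086 − 0.1872) / 0.04193 = 2.90 g/cm³

2.90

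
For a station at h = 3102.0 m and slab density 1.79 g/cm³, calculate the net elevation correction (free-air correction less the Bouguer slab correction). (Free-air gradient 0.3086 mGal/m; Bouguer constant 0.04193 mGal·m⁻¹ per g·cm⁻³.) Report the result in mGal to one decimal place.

724.5

Combined gradient = 0.3086 − 0.04193 × 1.79 = 0.2335453 mGal/m
Combined elevation correction = 0.2335453 × 3102.0 = 724.5 mGal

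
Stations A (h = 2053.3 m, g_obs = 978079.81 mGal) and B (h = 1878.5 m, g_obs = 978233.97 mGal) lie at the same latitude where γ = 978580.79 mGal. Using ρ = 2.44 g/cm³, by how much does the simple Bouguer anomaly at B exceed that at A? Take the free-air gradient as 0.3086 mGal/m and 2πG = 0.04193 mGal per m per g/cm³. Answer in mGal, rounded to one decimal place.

118.1

Δg_SB(A) = 978079.81 − 978580.79 + 0.3086×2053.3 − 0.04193×2.44×2053.3 = -77.40 mGal
Δg_SB(B) = 978233.97 − 978580.79 + 0.3086×1878.5 − 0.04193×2.44×1878.5 = 40.70 mGal
Difference = 40.70 − (-77.40) = 118.10 mGal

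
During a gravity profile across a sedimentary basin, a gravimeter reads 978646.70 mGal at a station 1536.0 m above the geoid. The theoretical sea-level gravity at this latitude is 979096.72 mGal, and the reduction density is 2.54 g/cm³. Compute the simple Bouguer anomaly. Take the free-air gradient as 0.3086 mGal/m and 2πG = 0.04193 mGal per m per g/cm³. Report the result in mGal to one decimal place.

-139.6

Free-air correction = 0.3086 × 1536.0 = 474.01 mGal
Free-air anomaly = 978646.70 − 979096.72 + (474.01) = 23.99 mGal
Bouguer slab correction = 0.04193 × 2.54 × 1536.0 = 163.59 mGal
Simple Bouguer anomaly = 23.99 − (163.59) = -139.60 mGal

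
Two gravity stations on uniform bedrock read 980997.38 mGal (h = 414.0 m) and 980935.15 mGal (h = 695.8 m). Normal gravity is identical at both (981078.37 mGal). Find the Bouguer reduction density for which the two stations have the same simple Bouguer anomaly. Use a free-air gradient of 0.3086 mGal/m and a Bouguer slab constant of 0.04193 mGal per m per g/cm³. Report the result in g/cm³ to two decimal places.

2.09

Δg_obs = 980935.15 − 980997.38 = -62.23 mGal over Δh = 695.8 − 414.0 = 281.8 m
Equal Bouguer anomalies ⇒ Δg_obs + (0.3086 − 0.04193ρ)·Δh = 0
0.3086 − 0.04193ρ = −Δg_obs/Δh = 0.22083
ρ = (0.3086 − 0.22083) / 0.04193 = 2.09 g/cm³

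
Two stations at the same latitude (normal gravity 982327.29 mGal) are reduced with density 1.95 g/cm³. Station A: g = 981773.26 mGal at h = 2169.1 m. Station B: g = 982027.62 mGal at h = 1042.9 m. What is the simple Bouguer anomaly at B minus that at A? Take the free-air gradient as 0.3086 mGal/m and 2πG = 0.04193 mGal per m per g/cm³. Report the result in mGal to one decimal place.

Δg_SB(A) = 981773.26 − 982327.29 + 0.3086×2169.1 − 0.04193×1.95×2169.1 = -62.00 mGal
Δg_SB(B) = 982027.62 − 982327.29 + 0.3086×1042.9 − 0.04193×1.95×1042.9 = -63.10 mGal
Difference = -63.10 − (-62.00) = -1.10 mGal

-1.1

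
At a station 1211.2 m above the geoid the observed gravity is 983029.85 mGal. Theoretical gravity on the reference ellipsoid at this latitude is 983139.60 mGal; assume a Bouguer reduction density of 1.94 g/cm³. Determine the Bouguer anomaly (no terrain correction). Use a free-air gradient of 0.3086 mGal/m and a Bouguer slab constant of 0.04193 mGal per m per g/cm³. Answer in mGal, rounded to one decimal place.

165.5

Free-air correction = 0.3086 × 1211.2 = 373.78 mGal
Free-air anomaly = 983029.85 − 983139.60 + (373.78) = 264.03 mGal
Bouguer slab correction = 0.04193 × 1.94 × 1211.2 = 98.52 mGal
Simple Bouguer anomaly = 264.03 − (98.52) = 165.51 mGal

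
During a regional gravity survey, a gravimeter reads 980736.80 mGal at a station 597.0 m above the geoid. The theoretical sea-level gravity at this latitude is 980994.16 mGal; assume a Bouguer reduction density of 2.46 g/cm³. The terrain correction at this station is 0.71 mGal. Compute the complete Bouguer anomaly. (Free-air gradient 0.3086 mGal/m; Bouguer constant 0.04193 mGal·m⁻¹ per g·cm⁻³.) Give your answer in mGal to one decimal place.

-134.0

Free-air correction = 0.3086 × 597.0 = 184.23 mGal
Free-air anomaly = 980736.80 − 980994.16 + (184.23) = -73.13 mGal
Bouguer slab correction = 0.04193 × 2.46 × 597.0 = 61.58 mGal
Simple Bouguer anomaly = -73.13 − (61.58) = -134.71 mGal
Complete Bouguer anomaly = -134.71 + 0.71 = -134.00 mGal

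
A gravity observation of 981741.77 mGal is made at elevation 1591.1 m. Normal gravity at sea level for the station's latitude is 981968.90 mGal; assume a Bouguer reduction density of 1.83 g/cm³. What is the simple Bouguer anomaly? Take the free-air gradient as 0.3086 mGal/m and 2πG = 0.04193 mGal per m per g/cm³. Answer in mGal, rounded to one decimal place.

Free-air correction = 0.3086 × 1591.1 = 491.01 mGal
Free-air anomaly = 981741.77 − 981968.90 + (491.01) = 263.88 mGal
Bouguer slab correction = 0.04193 × 1.83 × 1591.1 = 122.09 mGal
Simple Bouguer anomaly = 263.88 − (122.09) = 141.79 mGal

141.8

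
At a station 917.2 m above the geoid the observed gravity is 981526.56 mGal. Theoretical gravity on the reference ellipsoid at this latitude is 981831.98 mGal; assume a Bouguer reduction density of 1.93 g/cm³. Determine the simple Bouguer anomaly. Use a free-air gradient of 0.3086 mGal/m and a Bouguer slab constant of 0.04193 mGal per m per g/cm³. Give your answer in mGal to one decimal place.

Free-air correction = 0.3086 × 917.2 = 283.05 mGal
Free-air anomaly = 981526.56 − 981831.98 + (283.05) = -22.37 mGal
Bouguer slab correction = 0.04193 × 1.93 × 917.2 = 74.22 mGal
Simple Bouguer anomaly = -22.37 − (74.22) = -96.59 mGal

-96.6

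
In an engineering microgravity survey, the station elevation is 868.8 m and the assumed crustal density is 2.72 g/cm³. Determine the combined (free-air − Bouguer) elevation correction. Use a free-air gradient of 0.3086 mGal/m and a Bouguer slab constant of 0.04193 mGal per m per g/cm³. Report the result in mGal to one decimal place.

Combined gradient = 0.3086 − 0.04193 × 2.72 = 0.1945504 mGal/m
Combined elevation correction = 0.1945504 × 868.8 = 169.0 mGal

169.0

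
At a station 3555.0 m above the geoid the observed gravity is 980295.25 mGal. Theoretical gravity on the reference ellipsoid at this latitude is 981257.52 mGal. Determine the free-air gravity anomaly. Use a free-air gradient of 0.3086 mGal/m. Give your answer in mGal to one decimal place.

134.8

Free-air correction = 0.3086 × 3555.0 = 1097.07 mGal
Free-air anomaly = 980295.25 − 981257.52 + (1097.07) = 134.80 mGal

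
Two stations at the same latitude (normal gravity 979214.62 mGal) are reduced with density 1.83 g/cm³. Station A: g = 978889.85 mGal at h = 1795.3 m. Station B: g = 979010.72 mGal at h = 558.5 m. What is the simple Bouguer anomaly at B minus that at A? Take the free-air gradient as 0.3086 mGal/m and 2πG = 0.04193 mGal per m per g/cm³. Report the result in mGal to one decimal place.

-165.9

Δg_SB(A) = 978889.85 − 979214.62 + 0.3086×1795.3 − 0.04193×1.83×1795.3 = 91.50 mGal
Δg_SB(B) = 979010.72 − 979214.62 + 0.3086×558.5 − 0.04193×1.83×558.5 = -74.40 mGal
Difference = -74.40 − (91.50) = -165.90 mGal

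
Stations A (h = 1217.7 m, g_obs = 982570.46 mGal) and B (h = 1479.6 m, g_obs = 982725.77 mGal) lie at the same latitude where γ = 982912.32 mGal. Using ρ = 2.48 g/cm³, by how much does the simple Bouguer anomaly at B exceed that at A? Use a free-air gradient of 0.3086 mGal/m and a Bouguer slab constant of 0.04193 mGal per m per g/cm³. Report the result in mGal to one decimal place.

208.9

Δg_SB(A) = 982570.46 − 982912.32 + 0.3086×1217.7 − 0.04193×2.48×1217.7 = -92.70 mGal
Δg_SB(B) = 982725.77 − 982912.32 + 0.3086×1479.6 − 0.04193×2.48×1479.6 = 116.20 mGal
Difference = 116.20 − (-92.70) = 208.90 mGal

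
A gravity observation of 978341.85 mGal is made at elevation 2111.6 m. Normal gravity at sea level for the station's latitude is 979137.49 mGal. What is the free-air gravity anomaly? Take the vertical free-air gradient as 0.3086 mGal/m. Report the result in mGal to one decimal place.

-144.0

Free-air correction = 0.3086 × 2111.6 = 651.64 mGal
Free-air anomaly = 978341.85 − 979137.49 + (651.64) = -144.00 mGal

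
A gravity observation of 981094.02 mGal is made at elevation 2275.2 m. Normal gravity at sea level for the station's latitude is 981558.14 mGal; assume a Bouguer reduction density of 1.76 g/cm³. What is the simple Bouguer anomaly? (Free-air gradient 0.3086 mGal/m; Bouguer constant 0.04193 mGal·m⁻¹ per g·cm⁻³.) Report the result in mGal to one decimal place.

70.1

Free-air correction = 0.3086 × 2275.2 = 702.13 mGal
Free-air anomaly = 981094.02 − 981558.14 + (702.13) = 238.01 mGal
Bouguer slab correction = 0.04193 × 1.76 × 2275.2 = 167.90 mGal
Simple Bouguer anomaly = 238.01 − (167.90) = 70.11 mGal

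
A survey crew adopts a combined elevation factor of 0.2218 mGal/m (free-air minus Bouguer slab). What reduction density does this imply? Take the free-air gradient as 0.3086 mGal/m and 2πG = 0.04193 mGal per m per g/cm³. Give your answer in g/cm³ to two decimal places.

0.2218 = 0.3086 − 0.04193 × ρ
ρ = (0.3086 − 0.2218) / 0.04193 = 2.07 g/cm³

2.07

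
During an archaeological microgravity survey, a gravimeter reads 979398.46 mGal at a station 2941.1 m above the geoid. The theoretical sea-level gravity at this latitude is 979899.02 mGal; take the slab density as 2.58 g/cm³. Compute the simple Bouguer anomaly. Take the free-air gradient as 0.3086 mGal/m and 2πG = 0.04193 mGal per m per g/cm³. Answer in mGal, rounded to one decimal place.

Free-air correction = 0.3086 × 2941.1 = 907.62 mGal
Free-air anomaly = 979398.46 − 979899.02 + (907.62) = 407.06 mGal
Bouguer slab correction = 0.04193 × 2.58 × 2941.1 = 318.17 mGal
Simple Bouguer anomaly = 407.06 − (318.17) = 88.89 mGal

88.9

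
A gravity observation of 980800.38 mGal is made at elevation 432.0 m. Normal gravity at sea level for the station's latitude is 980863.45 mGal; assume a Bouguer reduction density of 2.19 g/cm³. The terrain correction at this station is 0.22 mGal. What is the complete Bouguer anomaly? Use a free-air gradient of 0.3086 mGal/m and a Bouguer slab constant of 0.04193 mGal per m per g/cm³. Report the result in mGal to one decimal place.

Free-air correction = 0.3086 × 432.0 = 133.32 mGal
Free-air anomaly = 980800.38 − 980863.45 + (133.32) = 70.25 mGal
Bouguer slab correction = 0.04193 × 2.19 × 432.0 = 39.67 mGal
Simple Bouguer anomaly = 70.25 − (39.67) = 30.58 mGal
Complete Bouguer anomaly = 30.58 + 0.22 = 30.80 mGal

30.8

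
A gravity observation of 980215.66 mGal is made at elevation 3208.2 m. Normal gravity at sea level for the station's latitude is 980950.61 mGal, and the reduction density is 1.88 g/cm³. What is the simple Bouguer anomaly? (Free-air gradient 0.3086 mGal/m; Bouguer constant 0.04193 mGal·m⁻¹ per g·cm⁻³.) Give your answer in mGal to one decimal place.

Free-air correction = 0.3086 × 3208.2 = 990.05 mGal
Free-air anomaly = 980215.66 − 980950.61 + (990.05) = 255.10 mGal
Bouguer slab correction = 0.04193 × 1.88 × 3208.2 = 252.90 mGal
Simple Bouguer anomaly = 255.10 − (252.90) = 2.20 mGal

2.2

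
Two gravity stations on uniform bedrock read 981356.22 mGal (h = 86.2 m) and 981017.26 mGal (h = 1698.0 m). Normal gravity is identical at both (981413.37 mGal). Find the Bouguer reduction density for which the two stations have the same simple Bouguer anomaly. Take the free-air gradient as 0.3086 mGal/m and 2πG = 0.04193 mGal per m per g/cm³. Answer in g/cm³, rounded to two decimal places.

2.34

Δg_obs = 981017.26 − 981356.22 = -338.96 mGal over Δh = 1698.0 − 86.2 = 1611.8 m
Equal Bouguer anomalies ⇒ Δg_obs + (0.3086 − 0.04193ρ)·Δh = 0
0.3086 − 0.04193ρ = −Δg_obs/Δh = 0.21030
ρ = (0.3086 − 0.21030) / 0.04193 = 2.34 g/cm³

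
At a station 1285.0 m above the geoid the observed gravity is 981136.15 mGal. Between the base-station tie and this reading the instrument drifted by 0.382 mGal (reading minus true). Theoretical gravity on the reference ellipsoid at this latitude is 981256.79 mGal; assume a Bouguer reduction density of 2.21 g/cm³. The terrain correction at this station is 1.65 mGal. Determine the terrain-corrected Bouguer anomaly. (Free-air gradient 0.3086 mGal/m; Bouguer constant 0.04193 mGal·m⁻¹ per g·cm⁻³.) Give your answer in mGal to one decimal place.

Drift-corrected reading = 981136.15 − (0.382) = 981135.768 mGal
Free-air correction = 0.3086 × 1285.0 = 396.55 mGal
Free-air anomaly = 981135.768 − 981256.79 + (396.55) = 275.528 mGal
Bouguer slab correction = 0.04193 × 2.21 × 1285.0 = 119.07 mGal
Simple Bouguer anomaly = 275.528 − (119.07) = 156.458 mGal
Complete Bouguer anomaly = 156.458 + 1.65 = 158.108 mGal

158.1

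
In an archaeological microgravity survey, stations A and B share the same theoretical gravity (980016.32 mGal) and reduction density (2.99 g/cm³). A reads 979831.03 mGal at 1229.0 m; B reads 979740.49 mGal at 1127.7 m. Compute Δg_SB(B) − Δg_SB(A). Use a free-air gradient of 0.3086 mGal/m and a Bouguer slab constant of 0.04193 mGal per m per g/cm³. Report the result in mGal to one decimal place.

-109.1

Δg_SB(A) = 979831.03 − 980016.32 + 0.3086×1229.0 − 0.04193×2.99×1229.0 = 39.90 mGal
Δg_SB(B) = 979740.49 − 980016.32 + 0.3086×1127.7 − 0.04193×2.99×1127.7 = -69.20 mGal
Difference = -69.20 − (39.90) = -109.10 mGal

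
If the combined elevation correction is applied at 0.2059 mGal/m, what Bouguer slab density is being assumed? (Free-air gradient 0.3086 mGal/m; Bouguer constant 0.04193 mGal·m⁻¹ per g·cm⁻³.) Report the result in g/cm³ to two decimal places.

2.45

0.2059 = 0.3086 − 0.04193 × ρ
ρ = (0.3086 − 0.2059) / 0.04193 = 2.45 g/cm³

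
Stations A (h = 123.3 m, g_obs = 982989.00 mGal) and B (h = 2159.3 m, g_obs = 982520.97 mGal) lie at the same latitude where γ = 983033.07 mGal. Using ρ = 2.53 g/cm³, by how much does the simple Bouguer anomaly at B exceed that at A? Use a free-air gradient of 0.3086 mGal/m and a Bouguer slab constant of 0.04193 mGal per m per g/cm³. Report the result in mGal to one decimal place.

Δg_SB(A) = 982989.00 − 983033.07 + 0.3086×123.3 − 0.04193×2.53×123.3 = -19.10 mGal
Δg_SB(B) = 982520.97 − 983033.07 + 0.3086×2159.3 − 0.04193×2.53×2159.3 = -74.80 mGal
Difference = -74.80 − (-19.10) = -55.70 mGal

-55.7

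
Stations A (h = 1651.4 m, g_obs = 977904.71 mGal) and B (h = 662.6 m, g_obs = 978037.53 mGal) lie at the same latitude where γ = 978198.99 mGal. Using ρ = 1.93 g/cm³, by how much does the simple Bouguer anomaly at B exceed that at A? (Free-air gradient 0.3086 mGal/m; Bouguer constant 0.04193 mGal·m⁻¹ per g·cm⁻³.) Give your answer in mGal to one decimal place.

-92.3

Δg_SB(A) = 977904.71 − 978198.99 + 0.3086×1651.4 − 0.04193×1.93×1651.4 = 81.70 mGal
Δg_SB(B) = 978037.53 − 978198.99 + 0.3086×662.6 − 0.04193×1.93×662.6 = -10.60 mGal
Difference = -10.60 − (81.70) = -92.30 mGal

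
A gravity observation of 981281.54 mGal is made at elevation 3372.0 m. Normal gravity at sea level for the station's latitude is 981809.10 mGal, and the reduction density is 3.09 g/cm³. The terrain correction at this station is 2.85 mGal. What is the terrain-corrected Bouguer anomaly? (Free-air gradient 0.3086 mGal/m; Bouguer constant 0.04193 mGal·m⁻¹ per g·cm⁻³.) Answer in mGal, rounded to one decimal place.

79.0

Free-air correction = 0.3086 × 3372.0 = 1040.60 mGal
Free-air anomaly = 981281.54 − 981809.10 + (1040.60) = 513.04 mGal
Bouguer slab correction = 0.04193 × 3.09 × 3372.0 = 436.89 mGal
Simple Bouguer anomaly = 513.04 − (436.89) = 76.15 mGal
Complete Bouguer anomaly = 76.15 + 2.85 = 79.00 mGal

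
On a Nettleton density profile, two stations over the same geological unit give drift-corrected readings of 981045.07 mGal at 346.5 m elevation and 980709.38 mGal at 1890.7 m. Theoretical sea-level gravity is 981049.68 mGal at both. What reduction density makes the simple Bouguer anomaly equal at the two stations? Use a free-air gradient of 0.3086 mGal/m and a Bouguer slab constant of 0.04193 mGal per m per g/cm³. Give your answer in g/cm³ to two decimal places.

2.18

Δg_obs = 980709.38 − 981045.07 = -335.69 mGal over Δh = 1890.7 − 346.5 = 1544.2 m
Equal Bouguer anomalies ⇒ Δg_obs + (0.3086 − 0.04193ρ)·Δh = 0
0.3086 − 0.04193ρ = −Δg_obs/Δh = 0.21739
ρ = (0.3086 − 0.21739) / 0.04193 = 2.18 g/cm³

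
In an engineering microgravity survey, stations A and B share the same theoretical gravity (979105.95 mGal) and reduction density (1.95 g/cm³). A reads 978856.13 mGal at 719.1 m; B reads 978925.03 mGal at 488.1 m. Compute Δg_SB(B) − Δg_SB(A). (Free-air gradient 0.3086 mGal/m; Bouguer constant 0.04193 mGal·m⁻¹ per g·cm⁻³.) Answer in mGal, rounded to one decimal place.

16.5

Δg_SB(A) = 978856.13 − 979105.95 + 0.3086×719.1 − 0.04193×1.95×719.1 = -86.70 mGal
Δg_SB(B) = 978925.03 − 979105.95 + 0.3086×488.1 − 0.04193×1.95×488.1 = -70.20 mGal
Difference = -70.20 − (-86.70) = 16.50 mGal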